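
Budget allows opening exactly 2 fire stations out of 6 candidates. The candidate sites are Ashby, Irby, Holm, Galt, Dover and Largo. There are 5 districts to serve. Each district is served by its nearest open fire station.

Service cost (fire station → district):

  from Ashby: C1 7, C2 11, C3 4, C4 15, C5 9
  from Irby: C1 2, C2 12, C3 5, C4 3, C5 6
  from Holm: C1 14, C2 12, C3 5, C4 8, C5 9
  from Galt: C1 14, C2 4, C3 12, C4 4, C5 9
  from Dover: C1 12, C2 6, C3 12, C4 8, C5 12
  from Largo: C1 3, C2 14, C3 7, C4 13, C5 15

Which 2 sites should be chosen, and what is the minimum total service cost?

With exactly 2 open, each district uses its cheapest among the chosen.
{Irby, Galt}: C1→Irby 2, C2→Galt 4, C3→Irby 5, C4→Irby 3, C5→Irby 6. Service cost 20.
{Irby, Dover}: service cost 22
{Ashby, Irby}: service cost 26
Among all 15 size-2 choices, {Irby, Galt} is lowest.

Choose Irby and Galt; total service cost 20.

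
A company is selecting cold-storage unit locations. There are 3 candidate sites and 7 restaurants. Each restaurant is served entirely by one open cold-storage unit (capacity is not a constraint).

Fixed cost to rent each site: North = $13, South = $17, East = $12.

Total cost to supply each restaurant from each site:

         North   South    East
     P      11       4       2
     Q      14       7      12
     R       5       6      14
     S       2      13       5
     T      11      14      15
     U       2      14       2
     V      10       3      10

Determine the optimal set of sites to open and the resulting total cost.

Open North and South; minimum total cost 64.

For any fixed open set, each restaurant goes to its cheapest open site; total = fixed + service.
{North, South}: P→South 4, Q→South 7, R→North 5, S→North 2, T→North 11, U→North 2, V→South 3. Service 34; fixed 30; total 64.
{North}: P→North 11, Q→North 14, R→North 5, S→North 2, T→North 11, U→North 2, V→North 10. Service 55; fixed 13; total 68.
{South, East}: P→East 2, Q→South 7, R→South 6, S→East 5, T→South 14, U→East 2, V→South 3. Service 39; fixed 29; total 68.
{North, South, East}: service 32 + fixed 42 = 74
No other subset beats 64.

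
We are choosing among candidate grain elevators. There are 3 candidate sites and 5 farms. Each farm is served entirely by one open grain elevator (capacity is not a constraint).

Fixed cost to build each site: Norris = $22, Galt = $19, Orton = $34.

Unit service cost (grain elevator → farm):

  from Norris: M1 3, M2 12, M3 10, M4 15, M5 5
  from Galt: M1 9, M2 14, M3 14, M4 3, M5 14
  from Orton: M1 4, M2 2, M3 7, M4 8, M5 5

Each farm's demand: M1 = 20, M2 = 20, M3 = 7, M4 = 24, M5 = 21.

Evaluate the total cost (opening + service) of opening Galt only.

Each farm is assigned to its cheapest site among the open ones.
{Galt}: M1→Galt 9·20=180, M2→Galt 14·20=280, M3→Galt 14·7=98, M4→Galt 3·24=72, M5→Galt 14·21=294. Service 924; fixed 19; total 943.

Total cost: 943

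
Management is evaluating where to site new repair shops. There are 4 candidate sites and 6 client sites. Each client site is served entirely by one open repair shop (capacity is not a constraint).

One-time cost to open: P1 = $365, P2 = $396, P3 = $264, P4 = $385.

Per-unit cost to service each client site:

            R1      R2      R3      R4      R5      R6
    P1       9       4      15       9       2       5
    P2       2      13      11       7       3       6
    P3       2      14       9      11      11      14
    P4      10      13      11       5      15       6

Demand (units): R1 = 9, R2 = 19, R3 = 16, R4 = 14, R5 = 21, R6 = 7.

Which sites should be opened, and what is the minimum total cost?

For any fixed open set, each client site goes to its cheapest open site; total = fixed + service.
{P1}: R1→P1 9·9=81, R2→P1 4·19=76, R3→P1 15·16=240, R4→P1 9·14=126, R5→P1 2·21=42, R6→P1 5·7=35. Service 600; fixed 365; total 965.
{P2}: R1→P2 2·9=18, R2→P2 13·19=247, R3→P2 11·16=176, R4→P2 7·14=98, R5→P2 3·21=63, R6→P2 6·7=42. Service 644; fixed 396; total 1040.
{P1, P3}: R1→P3 2·9=18, R2→P1 4·19=76, R3→P3 9·16=144, R4→P1 9·14=126, R5→P1 2·21=42, R6→P1 5·7=35. Service 441; fixed 629; total 1070.
{P1, P2, P3, P4}: R1→P2 2·9=18, R2→P1 4·19=76, R3→P3 9·16=144, R4→P4 5·14=70, R5→P1 2·21=42, R6→P1 5·7=35. Service 385; fixed 1410; total 1795.
(All 15 nonempty subsets were checked; P1 only is lowest.)

Open P1 only; minimum total cost 965.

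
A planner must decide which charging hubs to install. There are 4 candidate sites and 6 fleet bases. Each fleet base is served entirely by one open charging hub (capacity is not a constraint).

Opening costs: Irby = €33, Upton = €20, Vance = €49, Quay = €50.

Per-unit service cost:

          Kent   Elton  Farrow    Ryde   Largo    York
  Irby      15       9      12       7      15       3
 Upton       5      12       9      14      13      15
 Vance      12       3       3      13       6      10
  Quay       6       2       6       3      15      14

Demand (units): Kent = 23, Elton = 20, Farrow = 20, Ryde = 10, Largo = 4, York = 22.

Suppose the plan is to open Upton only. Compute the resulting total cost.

Each fleet base is assigned to its cheapest site among the open ones.
{Upton}: Kent→Upton 5·23=115, Elton→Upton 12·20=240, Farrow→Upton 9·20=180, Ryde→Upton 14·10=140, Largo→Upton 13·4=52, York→Upton 15·22=330. Service 1057; fixed 20; total 1077.

Total cost: 1077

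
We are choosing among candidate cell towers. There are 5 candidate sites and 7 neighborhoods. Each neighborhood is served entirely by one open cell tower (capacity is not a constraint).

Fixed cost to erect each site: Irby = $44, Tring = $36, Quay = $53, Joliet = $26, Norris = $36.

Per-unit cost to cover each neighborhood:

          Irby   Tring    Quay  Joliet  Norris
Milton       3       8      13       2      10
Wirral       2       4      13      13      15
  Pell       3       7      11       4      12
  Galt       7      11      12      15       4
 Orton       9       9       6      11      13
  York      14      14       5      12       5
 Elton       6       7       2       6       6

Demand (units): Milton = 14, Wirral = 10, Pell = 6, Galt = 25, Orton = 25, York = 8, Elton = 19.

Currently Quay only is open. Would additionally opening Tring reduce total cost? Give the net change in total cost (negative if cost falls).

Current service cost with {Quay}: 906.
Adding Tring: each neighborhood re-picks its cheapest; new service cost 697, saving 209.
Extra fixed cost: 36. Net change = 36 − 209 = -173.
(Totals: 959 → 786.)

Yes — net change −173 (cost falls by 173).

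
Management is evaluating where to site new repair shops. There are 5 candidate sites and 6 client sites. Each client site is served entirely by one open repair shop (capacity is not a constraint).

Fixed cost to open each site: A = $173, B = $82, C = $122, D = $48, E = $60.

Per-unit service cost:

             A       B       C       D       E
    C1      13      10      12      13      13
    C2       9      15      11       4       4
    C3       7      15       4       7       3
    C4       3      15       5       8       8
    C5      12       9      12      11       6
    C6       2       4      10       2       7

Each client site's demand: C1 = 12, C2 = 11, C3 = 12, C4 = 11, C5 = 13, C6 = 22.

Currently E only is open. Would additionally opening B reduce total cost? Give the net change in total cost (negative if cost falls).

Yes — net change −20 (cost falls by 20).

Current service cost with {E}: 556.
Adding B: each client site re-picks its cheapest; new service cost 454, saving 102.
Extra fixed cost: 82. Net change = 82 − 102 = -20.
(Totals: 616 → 596.)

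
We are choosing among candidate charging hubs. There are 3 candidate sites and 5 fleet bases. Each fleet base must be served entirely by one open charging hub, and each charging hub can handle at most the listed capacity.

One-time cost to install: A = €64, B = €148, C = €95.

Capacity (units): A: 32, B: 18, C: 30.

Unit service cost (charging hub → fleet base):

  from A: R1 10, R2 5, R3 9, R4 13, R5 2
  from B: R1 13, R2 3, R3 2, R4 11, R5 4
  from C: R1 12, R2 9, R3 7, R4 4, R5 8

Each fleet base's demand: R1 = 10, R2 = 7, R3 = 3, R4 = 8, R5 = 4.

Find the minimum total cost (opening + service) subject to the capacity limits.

Open {A}: R1→A 10·10=100, R2→A 5·7=35, R3→A 9·3=27, R4→A 13·8=104, R5→A 2·4=8.
Loads: A carries 32/32. Service 274; fixed 64; total 338.
Next best feasible plan costs 355.

Minimum total cost: 338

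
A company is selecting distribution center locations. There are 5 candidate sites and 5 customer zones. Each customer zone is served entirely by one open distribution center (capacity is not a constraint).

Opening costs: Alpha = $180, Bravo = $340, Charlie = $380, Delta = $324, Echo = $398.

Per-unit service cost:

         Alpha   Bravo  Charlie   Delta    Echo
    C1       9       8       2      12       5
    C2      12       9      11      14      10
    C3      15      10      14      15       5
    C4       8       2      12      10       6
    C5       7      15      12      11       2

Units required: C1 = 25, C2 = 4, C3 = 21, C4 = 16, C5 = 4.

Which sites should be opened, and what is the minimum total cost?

Open Echo only; minimum total cost 772.

For any fixed open set, each customer zone goes to its cheapest open site; total = fixed + service.
{Echo}: C1→Echo 5·25=125, C2→Echo 10·4=40, C3→Echo 5·21=105, C4→Echo 6·16=96, C5→Echo 2·4=8. Service 374; fixed 398; total 772.
{Bravo}: service 538 + fixed 340 = 878
{Alpha}: service 744 + fixed 180 = 924
{Alpha, Bravo, Charlie, Delta, Echo}: C1→Charlie 2·25=50, C2→Bravo 9·4=36, C3→Echo 5·21=105, C4→Bravo 2·16=32, C5→Echo 2·4=8. Service 231; fixed 1622; total 1853.
No other subset beats 772.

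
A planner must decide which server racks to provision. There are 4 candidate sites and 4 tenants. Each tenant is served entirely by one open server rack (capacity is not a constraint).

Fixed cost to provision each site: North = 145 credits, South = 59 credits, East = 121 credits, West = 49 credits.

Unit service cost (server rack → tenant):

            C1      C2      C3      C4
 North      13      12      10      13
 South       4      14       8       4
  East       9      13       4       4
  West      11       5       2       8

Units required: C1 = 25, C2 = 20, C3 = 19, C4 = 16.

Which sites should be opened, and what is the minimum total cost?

For any fixed open set, each tenant goes to its cheapest open site; total = fixed + service.
{South, West}: C1→South 4·25=100, C2→West 5·20=100, C3→West 2·19=38, C4→South 4·16=64. Service 302; fixed 108; total 410.
{South, East, West}: service 302 + fixed 229 = 531
{North, South, West}: service 302 + fixed 253 = 555
{North, South, East, West}: service 302 + fixed 374 = 676
No other subset beats 410.

Open South and West; minimum total cost 410.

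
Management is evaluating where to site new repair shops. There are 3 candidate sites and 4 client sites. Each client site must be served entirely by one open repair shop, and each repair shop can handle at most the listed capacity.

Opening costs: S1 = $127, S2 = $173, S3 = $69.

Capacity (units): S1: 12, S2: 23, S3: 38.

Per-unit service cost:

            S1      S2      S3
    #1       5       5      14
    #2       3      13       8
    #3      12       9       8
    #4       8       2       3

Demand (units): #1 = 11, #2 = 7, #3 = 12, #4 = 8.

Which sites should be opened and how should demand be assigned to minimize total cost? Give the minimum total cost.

Open {S3}: #1→S3 14·11=154, #2→S3 8·7=56, #3→S3 8·12=96, #4→S3 3·8=24.
Loads: S3 carries 38/38. Service 330; fixed 69; total 399.
Next best feasible plan costs 427.

Minimum total cost: 399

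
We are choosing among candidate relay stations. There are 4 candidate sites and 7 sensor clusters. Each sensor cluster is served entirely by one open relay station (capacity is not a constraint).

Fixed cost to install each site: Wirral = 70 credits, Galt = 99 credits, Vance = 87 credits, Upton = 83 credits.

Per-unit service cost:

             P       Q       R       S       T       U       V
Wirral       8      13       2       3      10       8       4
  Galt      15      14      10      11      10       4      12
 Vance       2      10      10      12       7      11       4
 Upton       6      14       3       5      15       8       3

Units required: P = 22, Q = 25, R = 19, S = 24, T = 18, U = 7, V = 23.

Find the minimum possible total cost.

For any fixed open set, each sensor cluster goes to its cheapest open site; total = fixed + service.
{Wirral, Vance}: P→Vance 2·22=44, Q→Vance 10·25=250, R→Wirral 2·19=38, S→Wirral 3·24=72, T→Vance 7·18=126, U→Wirral 8·7=56, V→Wirral 4·23=92. Service 678; fixed 157; total 835.
{Vance, Upton}: P→Vance 2·22=44, Q→Vance 10·25=250, R→Upton 3·19=57, S→Upton 5·24=120, T→Vance 7·18=126, U→Upton 8·7=56, V→Upton 3·23=69. Service 722; fixed 170; total 892.
{Wirral, Vance, Upton}: P→Vance 2·22=44, Q→Vance 10·25=250, R→Wirral 2·19=38, S→Wirral 3·24=72, T→Vance 7·18=126, U→Wirral 8·7=56, V→Upton 3·23=69. Service 655; fixed 240; total 895.
{Wirral, Galt, Vance, Upton}: P→Vance 2·22=44, Q→Vance 10·25=250, R→Wirral 2·19=38, S→Wirral 3·24=72, T→Vance 7·18=126, U→Galt 4·7=28, V→Upton 3·23=69. Service 627; fixed 339; total 966.
(All 15 nonempty subsets were checked; Wirral and Vance is lowest.)

Minimum total cost: 835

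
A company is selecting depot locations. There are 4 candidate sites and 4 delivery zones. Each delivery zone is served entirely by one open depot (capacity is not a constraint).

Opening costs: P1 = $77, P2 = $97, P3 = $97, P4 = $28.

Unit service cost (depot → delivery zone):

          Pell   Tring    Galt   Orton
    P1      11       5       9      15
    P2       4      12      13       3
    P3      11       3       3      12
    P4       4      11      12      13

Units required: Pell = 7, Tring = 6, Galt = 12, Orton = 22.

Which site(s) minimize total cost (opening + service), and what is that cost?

Open P2 and P3; minimum total cost 342.

For any fixed open set, each delivery zone goes to its cheapest open site; total = fixed + service.
{P2, P3}: Pell→P2 4·7=28, Tring→P3 3·6=18, Galt→P3 3·12=36, Orton→P2 3·22=66. Service 148; fixed 194; total 342.
{P2, P3, P4}: service 148 + fixed 222 = 370
{P1, P2}: Pell→P2 4·7=28, Tring→P1 5·6=30, Galt→P1 9·12=108, Orton→P2 3·22=66. Service 232; fixed 174; total 406.
{P1, P2, P3, P4}: Pell→P2 4·7=28, Tring→P3 3·6=18, Galt→P3 3·12=36, Orton→P2 3·22=66. Service 148; fixed 299; total 447.
No other subset beats 342.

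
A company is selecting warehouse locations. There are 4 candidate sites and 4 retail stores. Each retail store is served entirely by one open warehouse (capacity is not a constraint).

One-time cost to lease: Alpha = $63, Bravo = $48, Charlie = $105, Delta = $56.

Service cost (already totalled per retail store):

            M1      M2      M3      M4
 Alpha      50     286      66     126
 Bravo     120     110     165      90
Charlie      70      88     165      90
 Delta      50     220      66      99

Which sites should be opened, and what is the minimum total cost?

For any fixed open set, each retail store goes to its cheapest open site; total = fixed + service.
{Bravo, Delta}: M1→Delta 50, M2→Bravo 110, M3→Delta 66, M4→Bravo 90. Service 316; fixed 104; total 420.
{Alpha, Bravo}: service 316 + fixed 111 = 427
{Charlie, Delta}: M1→Delta 50, M2→Charlie 88, M3→Delta 66, M4→Charlie 90. Service 294; fixed 161; total 455.
{Alpha, Bravo, Charlie, Delta}: M1→Alpha 50, M2→Charlie 88, M3→Alpha 66, M4→Bravo 90. Service 294; fixed 272; total 566.
No other subset beats 420.

Open Bravo and Delta; minimum total cost 420.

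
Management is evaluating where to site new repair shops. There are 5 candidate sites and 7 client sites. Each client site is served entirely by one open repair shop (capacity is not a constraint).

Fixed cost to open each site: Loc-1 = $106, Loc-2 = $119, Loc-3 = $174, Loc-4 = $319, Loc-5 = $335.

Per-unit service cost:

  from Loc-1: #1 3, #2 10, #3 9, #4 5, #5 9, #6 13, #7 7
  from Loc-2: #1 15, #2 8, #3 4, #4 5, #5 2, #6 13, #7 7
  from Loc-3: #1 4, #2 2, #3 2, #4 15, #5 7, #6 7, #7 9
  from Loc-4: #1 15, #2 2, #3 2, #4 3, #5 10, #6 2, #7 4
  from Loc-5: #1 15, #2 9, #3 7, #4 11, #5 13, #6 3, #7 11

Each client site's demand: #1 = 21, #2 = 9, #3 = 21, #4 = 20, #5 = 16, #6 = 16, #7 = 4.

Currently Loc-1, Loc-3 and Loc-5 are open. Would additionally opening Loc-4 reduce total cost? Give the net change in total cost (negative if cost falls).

No — net change +251 (cost rises by 251).

Current service cost with {Loc-1, Loc-3, Loc-5}: 411.
Adding Loc-4: each client site re-picks its cheapest; new service cost 343, saving 68.
Extra fixed cost: 319. Net change = 319 − 68 = 251.
(Totals: 1026 → 1277.)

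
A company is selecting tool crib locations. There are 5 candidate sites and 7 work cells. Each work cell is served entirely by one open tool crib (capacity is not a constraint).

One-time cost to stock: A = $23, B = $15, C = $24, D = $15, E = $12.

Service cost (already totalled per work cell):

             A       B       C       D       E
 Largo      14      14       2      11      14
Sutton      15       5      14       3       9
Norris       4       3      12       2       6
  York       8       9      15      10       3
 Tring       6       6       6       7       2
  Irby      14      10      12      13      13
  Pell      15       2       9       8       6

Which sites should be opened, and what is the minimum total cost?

Open B only; minimum total cost 64.

For any fixed open set, each work cell goes to its cheapest open site; total = fixed + service.
{B}: Largo→B 14, Sutton→B 5, Norris→B 3, York→B 9, Tring→B 6, Irby→B 10, Pell→B 2. Service 49; fixed 15; total 64.
{E}: service 53 + fixed 12 = 65
{B, E}: service 39 + fixed 27 = 66
{A, B, C, D, E}: service 24 + fixed 89 = 113
No other subset beats 64.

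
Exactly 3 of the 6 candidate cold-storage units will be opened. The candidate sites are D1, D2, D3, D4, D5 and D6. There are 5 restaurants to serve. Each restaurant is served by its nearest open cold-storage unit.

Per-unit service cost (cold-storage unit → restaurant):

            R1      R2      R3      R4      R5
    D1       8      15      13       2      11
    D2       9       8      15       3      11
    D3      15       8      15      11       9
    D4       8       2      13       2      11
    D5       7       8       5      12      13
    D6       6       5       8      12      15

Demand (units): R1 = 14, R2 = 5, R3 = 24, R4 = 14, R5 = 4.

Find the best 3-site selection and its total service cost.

With exactly 3 open, each restaurant uses its cheapest among the chosen.
{D4, D5, D6}: R1→D6 6·14=84, R2→D4 2·5=10, R3→D5 5·24=120, R4→D4 2·14=28, R5→D4 11·4=44. Service cost 286.
{D3, D4, D5}: service cost 292
{D1, D4, D5}: service cost 300
Among all 20 size-3 choices, {D4, D5, D6} is lowest.

Choose D4, D5 and D6; total service cost 286.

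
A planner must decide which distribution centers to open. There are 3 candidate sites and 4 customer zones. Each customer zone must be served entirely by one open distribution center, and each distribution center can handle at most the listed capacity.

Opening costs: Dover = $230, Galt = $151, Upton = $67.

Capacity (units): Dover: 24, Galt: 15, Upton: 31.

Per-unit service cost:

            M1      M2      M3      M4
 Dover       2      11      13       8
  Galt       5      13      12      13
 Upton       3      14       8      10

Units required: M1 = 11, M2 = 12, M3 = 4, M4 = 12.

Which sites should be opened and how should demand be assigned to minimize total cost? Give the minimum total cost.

Minimum total cost: 559

Open {Galt, Upton}: M1→Upton 3·11=33, M2→Galt 13·12=156, M3→Upton 8·4=32, M4→Upton 10·12=120.
Loads: Galt carries 12/15, Upton carries 27/31. Service 341; fixed 218; total 559.
Next best feasible plan costs 590.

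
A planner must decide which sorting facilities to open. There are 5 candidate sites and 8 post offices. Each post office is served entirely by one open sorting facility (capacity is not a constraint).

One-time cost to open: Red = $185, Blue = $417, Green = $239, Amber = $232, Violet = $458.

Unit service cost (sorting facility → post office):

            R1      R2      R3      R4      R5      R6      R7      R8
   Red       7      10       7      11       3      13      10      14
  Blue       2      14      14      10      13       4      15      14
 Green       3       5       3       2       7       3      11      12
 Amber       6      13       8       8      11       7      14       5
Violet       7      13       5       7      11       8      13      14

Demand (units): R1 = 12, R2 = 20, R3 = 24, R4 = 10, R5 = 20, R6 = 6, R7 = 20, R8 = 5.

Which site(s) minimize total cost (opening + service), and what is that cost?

Open Green only; minimum total cost 905.

For any fixed open set, each post office goes to its cheapest open site; total = fixed + service.
{Green}: R1→Green 3·12=36, R2→Green 5·20=100, R3→Green 3·24=72, R4→Green 2·10=20, R5→Green 7·20=140, R6→Green 3·6=18, R7→Green 11·20=220, R8→Green 12·5=60. Service 666; fixed 239; total 905.
{Red, Green}: service 566 + fixed 424 = 990
{Green, Amber}: service 631 + fixed 471 = 1102
{Red, Blue, Green, Amber, Violet}: service 519 + fixed 1531 = 2050
No other subset beats 905.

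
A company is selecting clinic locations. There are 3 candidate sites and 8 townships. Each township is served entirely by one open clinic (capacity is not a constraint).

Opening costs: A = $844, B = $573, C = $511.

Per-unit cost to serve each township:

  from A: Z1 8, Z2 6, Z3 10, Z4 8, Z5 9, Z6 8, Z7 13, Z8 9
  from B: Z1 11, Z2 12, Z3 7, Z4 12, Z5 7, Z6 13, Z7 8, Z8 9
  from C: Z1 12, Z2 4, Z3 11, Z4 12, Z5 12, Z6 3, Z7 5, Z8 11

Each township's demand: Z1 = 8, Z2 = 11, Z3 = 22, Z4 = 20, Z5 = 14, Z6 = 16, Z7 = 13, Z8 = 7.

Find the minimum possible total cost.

For any fixed open set, each township goes to its cheapest open site; total = fixed + service.
{C}: Z1→C 12·8=96, Z2→C 4·11=44, Z3→C 11·22=242, Z4→C 12·20=240, Z5→C 12·14=168, Z6→C 3·16=48, Z7→C 5·13=65, Z8→C 11·7=77. Service 980; fixed 511; total 1491.
{B}: service 1087 + fixed 573 = 1660
{A}: service 996 + fixed 844 = 1840
{A, B, C}: service 696 + fixed 1928 = 2624
No other subset beats 1491.

Minimum total cost: 1491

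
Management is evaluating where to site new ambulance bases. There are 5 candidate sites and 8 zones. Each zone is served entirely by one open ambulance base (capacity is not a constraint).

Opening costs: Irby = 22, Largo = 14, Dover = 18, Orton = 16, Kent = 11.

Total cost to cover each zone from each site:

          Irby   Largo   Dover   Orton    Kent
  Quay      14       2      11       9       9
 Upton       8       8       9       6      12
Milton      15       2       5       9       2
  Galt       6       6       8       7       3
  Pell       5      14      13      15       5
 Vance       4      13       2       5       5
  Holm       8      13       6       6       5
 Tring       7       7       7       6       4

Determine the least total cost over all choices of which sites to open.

Minimum total cost: 56

For any fixed open set, each zone goes to its cheapest open site; total = fixed + service.
{Kent}: Quay→Kent 9, Upton→Kent 12, Milton→Kent 2, Galt→Kent 3, Pell→Kent 5, Vance→Kent 5, Holm→Kent 5, Tring→Kent 4. Service 45; fixed 11; total 56.
{Largo, Kent}: Quay→Largo 2, Upton→Largo 8, Milton→Largo 2, Galt→Kent 3, Pell→Kent 5, Vance→Kent 5, Holm→Kent 5, Tring→Kent 4. Service 34; fixed 25; total 59.
{Orton, Kent}: Quay→Orton 9, Upton→Orton 6, Milton→Kent 2, Galt→Kent 3, Pell→Kent 5, Vance→Orton 5, Holm→Kent 5, Tring→Kent 4. Service 39; fixed 27; total 66.
{Irby, Largo, Dover, Orton, Kent}: service 29 + fixed 81 = 110
No other subset beats 56.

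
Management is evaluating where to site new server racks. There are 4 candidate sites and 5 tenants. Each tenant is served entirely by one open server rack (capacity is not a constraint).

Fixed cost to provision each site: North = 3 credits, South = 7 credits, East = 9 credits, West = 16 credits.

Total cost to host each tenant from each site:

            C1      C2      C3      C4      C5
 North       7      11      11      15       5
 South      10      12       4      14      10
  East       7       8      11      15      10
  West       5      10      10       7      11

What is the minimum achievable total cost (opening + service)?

For any fixed open set, each tenant goes to its cheapest open site; total = fixed + service.
{North, South}: C1→North 7, C2→North 11, C3→South 4, C4→South 14, C5→North 5. Service 41; fixed 10; total 51.
{North}: service 49 + fixed 3 = 52
{North, West}: C1→West 5, C2→West 10, C3→West 10, C4→West 7, C5→North 5. Service 37; fixed 19; total 56.
{North, South, East, West}: C1→West 5, C2→East 8, C3→South 4, C4→West 7, C5→North 5. Service 29; fixed 35; total 64.
No other subset beats 51.

Minimum total cost: 51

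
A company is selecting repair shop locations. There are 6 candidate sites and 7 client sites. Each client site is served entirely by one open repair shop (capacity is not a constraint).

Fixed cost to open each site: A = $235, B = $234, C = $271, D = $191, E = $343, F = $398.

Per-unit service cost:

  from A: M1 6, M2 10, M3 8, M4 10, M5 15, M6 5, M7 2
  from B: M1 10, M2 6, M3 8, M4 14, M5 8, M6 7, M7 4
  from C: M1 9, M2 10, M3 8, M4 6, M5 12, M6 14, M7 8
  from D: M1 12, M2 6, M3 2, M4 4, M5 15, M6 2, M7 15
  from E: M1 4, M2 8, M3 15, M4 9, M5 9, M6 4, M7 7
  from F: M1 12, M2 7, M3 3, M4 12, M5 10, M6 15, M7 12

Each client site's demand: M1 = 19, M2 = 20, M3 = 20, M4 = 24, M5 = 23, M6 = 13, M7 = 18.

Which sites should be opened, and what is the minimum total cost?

Open B and D; minimum total cost 1153.

For any fixed open set, each client site goes to its cheapest open site; total = fixed + service.
{B, D}: M1→B 10·19=190, M2→B 6·20=120, M3→D 2·20=40, M4→D 4·24=96, M5→B 8·23=184, M6→D 2·13=26, M7→B 4·18=72. Service 728; fixed 425; total 1153.
{A, D}: service 777 + fixed 426 = 1203
{D, E}: M1→E 4·19=76, M2→D 6·20=120, M3→D 2·20=40, M4→D 4·24=96, M5→E 9·23=207, M6→D 2·13=26, M7→E 7·18=126. Service 691; fixed 534; total 1225.
{A, B, C, D, E, F}: service 578 + fixed 1672 = 2250
No other subset beats 1153.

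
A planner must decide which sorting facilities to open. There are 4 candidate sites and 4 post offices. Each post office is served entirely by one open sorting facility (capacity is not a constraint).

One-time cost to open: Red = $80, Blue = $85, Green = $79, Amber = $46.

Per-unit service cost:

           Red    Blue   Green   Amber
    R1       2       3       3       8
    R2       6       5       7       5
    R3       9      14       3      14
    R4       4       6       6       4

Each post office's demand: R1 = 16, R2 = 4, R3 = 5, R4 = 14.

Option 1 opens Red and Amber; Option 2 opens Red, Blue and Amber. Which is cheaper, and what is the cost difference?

Option 1 is cheaper by 85.

Option 1: {Red, Amber}: R1→Red 2·16=32, R2→Amber 5·4=20, R3→Red 9·5=45, R4→Red 4·14=56. Service 153; fixed 126; total 279.
Option 2: {Red, Blue, Amber}: R1→Red 2·16=32, R2→Blue 5·4=20, R3→Red 9·5=45, R4→Red 4·14=56. Service 153; fixed 211; total 364.
Difference: |279 − 364| = 85.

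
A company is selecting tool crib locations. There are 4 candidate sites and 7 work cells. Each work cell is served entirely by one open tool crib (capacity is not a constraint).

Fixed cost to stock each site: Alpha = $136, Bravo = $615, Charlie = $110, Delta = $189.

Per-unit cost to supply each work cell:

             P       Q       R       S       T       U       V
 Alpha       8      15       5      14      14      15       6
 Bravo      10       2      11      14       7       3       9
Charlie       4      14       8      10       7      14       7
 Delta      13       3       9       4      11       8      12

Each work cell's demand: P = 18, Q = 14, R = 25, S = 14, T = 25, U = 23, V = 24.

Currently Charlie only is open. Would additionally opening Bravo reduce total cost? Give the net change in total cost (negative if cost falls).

Current service cost with {Charlie}: 1273.
Adding Bravo: each work cell re-picks its cheapest; new service cost 852, saving 421.
Extra fixed cost: 615. Net change = 615 − 421 = 194.
(Totals: 1383 → 1577.)

No — net change +194 (cost rises by 194).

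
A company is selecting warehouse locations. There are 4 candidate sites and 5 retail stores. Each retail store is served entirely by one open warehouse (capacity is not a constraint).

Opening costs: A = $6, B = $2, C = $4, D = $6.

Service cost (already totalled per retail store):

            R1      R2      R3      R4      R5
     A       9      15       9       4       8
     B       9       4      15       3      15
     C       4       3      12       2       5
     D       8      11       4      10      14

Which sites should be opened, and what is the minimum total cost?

For any fixed open set, each retail store goes to its cheapest open site; total = fixed + service.
{C, D}: R1→C 4, R2→C 3, R3→D 4, R4→C 2, R5→C 5. Service 18; fixed 10; total 28.
{B, C, D}: service 18 + fixed 12 = 30
{C}: R1→C 4, R2→C 3, R3→C 12, R4→C 2, R5→C 5. Service 26; fixed 4; total 30.
{A, B, C, D}: service 18 + fixed 18 = 36
(All 15 nonempty subsets were checked; C and D is lowest.)

Open C and D; minimum total cost 28.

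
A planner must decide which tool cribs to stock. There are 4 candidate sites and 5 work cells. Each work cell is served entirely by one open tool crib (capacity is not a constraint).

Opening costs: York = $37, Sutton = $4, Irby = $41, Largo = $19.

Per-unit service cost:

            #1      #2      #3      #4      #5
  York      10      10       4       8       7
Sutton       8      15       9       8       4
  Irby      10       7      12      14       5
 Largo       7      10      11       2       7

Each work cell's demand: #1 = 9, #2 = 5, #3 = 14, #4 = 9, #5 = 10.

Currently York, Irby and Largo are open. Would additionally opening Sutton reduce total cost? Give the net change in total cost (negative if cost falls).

Current service cost with {York, Irby, Largo}: 222.
Adding Sutton: each work cell re-picks its cheapest; new service cost 212, saving 10.
Extra fixed cost: 4. Net change = 4 − 10 = -6.
(Totals: 319 → 313.)

Yes — net change −6 (cost falls by 6).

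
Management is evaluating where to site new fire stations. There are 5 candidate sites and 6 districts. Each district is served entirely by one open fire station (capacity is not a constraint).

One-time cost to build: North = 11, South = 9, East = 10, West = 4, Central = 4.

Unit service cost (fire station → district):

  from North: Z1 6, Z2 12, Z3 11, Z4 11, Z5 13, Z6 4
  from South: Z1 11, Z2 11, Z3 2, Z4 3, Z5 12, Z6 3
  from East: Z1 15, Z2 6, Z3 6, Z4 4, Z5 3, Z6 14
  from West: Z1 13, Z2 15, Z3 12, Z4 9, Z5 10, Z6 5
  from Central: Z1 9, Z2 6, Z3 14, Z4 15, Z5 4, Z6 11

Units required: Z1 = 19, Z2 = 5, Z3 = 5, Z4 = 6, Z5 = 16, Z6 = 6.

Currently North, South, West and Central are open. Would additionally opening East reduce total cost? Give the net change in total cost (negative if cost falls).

Current service cost with {North, South, West, Central}: 254.
Adding East: each district re-picks its cheapest; new service cost 238, saving 16.
Extra fixed cost: 10. Net change = 10 − 16 = -6.
(Totals: 282 → 276.)

Yes — net change −6 (cost falls by 6).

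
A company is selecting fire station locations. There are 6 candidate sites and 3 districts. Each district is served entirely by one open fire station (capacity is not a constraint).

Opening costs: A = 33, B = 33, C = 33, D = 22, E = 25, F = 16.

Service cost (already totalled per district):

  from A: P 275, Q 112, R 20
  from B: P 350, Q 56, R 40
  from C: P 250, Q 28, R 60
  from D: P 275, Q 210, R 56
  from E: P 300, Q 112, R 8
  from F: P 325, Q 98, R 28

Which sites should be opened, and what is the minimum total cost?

Open C and E; minimum total cost 344.

For any fixed open set, each district goes to its cheapest open site; total = fixed + service.
{C, E}: P→C 250, Q→C 28, R→E 8. Service 286; fixed 58; total 344.
{C, F}: service 306 + fixed 49 = 355
{C, E, F}: service 286 + fixed 74 = 360
{A, B, C, D, E, F}: service 286 + fixed 162 = 448
No other subset beats 344.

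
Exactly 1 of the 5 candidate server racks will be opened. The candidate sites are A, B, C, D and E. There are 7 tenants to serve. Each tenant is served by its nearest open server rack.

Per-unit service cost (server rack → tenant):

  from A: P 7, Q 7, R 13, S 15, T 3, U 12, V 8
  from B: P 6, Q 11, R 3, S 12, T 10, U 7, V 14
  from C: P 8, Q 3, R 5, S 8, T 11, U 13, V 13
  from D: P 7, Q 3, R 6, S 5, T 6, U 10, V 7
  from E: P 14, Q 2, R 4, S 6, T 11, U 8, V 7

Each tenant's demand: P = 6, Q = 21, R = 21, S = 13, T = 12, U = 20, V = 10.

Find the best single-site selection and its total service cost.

Choose D only; total service cost 638.

With exactly 1 open, each tenant uses its cheapest among the chosen.
{D}: P→D 7·6=42, Q→D 3·21=63, R→D 6·21=126, S→D 5·13=65, T→D 6·12=72, U→D 10·20=200, V→D 7·10=70. Service cost 638.
{E}: service cost 650
{C}: service cost 842
Among all 5 size-1 choices, {D} is lowest.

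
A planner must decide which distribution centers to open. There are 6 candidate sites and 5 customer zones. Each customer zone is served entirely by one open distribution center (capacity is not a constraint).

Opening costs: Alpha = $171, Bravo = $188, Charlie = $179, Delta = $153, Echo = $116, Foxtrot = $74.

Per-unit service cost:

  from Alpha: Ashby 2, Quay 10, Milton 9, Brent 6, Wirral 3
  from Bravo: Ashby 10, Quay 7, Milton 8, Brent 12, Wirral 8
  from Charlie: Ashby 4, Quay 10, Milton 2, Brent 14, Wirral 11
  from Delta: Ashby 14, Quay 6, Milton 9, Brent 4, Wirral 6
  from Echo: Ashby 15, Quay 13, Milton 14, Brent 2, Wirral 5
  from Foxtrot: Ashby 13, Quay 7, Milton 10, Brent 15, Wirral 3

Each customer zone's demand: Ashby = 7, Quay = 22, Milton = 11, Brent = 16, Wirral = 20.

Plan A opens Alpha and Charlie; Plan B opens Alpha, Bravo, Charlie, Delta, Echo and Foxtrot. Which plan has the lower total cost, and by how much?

Plan A is cheaper by 379.

Plan A: {Alpha, Charlie}: Ashby→Alpha 2·7=14, Quay→Alpha 10·22=220, Milton→Charlie 2·11=22, Brent→Alpha 6·16=96, Wirral→Alpha 3·20=60. Service 412; fixed 350; total 762.
Plan B: {Alpha, Bravo, Charlie, Delta, Echo, Foxtrot}: Ashby→Alpha 2·7=14, Quay→Delta 6·22=132, Milton→Charlie 2·11=22, Brent→Echo 2·16=32, Wirral→Alpha 3·20=60. Service 260; fixed 881; total 1141.
Difference: |762 − 1141| = 379.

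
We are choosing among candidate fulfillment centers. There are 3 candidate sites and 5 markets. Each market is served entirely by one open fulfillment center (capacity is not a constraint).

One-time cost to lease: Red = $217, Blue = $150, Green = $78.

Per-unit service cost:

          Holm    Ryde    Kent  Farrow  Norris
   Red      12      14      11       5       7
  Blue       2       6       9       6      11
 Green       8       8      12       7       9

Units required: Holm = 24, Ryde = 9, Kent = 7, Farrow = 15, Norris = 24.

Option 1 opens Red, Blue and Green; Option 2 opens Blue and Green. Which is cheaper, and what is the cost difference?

Option 2 is cheaper by 154.

Option 1: {Red, Blue, Green}: Holm→Blue 2·24=48, Ryde→Blue 6·9=54, Kent→Blue 9·7=63, Farrow→Red 5·15=75, Norris→Red 7·24=168. Service 408; fixed 445; total 853.
Option 2: {Blue, Green}: Holm→Blue 2·24=48, Ryde→Blue 6·9=54, Kent→Blue 9·7=63, Farrow→Blue 6·15=90, Norris→Green 9·24=216. Service 471; fixed 228; total 699.
Difference: |853 − 699| = 154.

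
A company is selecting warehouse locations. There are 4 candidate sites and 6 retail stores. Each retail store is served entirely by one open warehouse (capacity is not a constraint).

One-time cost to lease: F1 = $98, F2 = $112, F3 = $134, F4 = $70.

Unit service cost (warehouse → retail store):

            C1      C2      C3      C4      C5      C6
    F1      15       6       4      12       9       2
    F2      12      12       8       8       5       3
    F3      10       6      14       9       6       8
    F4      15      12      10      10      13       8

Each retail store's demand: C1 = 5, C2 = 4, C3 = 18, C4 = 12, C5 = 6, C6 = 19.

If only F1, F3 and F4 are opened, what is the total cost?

Each retail store is assigned to its cheapest site among the open ones.
{F1, F3, F4}: C1→F3 10·5=50, C2→F1 6·4=24, C3→F1 4·18=72, C4→F3 9·12=108, C5→F3 6·6=36, C6→F1 2·19=38. Service 328; fixed 302; total 630.

Total cost: 630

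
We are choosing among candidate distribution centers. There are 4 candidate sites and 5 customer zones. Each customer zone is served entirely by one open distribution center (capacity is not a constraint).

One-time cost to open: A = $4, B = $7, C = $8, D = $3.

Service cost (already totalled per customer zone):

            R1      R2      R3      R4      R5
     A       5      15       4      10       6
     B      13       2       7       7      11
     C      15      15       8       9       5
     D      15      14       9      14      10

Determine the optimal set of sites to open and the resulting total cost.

For any fixed open set, each customer zone goes to its cheapest open site; total = fixed + service.
{A, B}: R1→A 5, R2→B 2, R3→A 4, R4→B 7, R5→A 6. Service 24; fixed 11; total 35.
{A, B, D}: R1→A 5, R2→B 2, R3→A 4, R4→B 7, R5→A 6. Service 24; fixed 14; total 38.
{A, B, C}: service 23 + fixed 19 = 42
{A, B, C, D}: service 23 + fixed 22 = 45
No other subset beats 35.

Open A and B; minimum total cost 35.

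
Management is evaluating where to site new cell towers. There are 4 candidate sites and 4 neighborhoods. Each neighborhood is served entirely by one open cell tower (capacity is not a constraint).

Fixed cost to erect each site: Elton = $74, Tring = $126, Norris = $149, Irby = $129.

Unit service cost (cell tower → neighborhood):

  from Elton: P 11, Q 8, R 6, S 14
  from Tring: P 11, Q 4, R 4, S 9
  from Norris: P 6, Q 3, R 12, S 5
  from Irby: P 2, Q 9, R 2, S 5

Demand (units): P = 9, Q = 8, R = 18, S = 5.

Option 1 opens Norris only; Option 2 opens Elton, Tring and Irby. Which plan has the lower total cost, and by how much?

Option 2 is cheaper by 28.

Option 1: {Norris}: P→Norris 6·9=54, Q→Norris 3·8=24, R→Norris 12·18=216, S→Norris 5·5=25. Service 319; fixed 149; total 468.
Option 2: {Elton, Tring, Irby}: P→Irby 2·9=18, Q→Tring 4·8=32, R→Irby 2·18=36, S→Irby 5·5=25. Service 111; fixed 329; total 440.
Difference: |468 − 440| = 28.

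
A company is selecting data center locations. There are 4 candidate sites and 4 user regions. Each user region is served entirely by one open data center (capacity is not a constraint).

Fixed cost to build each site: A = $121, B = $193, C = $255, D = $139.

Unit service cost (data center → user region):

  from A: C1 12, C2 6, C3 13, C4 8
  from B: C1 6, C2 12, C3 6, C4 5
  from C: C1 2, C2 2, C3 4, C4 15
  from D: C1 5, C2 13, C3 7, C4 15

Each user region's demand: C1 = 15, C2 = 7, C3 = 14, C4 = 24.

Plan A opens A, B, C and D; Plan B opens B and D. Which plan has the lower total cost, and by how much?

Plan B is cheaper by 233.

Plan A: {A, B, C, D}: C1→C 2·15=30, C2→C 2·7=14, C3→C 4·14=56, C4→B 5·24=120. Service 220; fixed 708; total 928.
Plan B: {B, D}: C1→D 5·15=75, C2→B 12·7=84, C3→B 6·14=84, C4→B 5·24=120. Service 363; fixed 332; total 695.
Difference: |928 − 695| = 233.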